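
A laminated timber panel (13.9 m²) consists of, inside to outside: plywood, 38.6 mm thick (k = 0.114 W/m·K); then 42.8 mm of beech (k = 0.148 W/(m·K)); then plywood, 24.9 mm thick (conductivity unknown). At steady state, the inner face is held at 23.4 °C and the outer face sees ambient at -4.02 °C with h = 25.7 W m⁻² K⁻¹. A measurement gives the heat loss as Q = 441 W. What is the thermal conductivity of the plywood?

k = 0.126 W/m·K

ΣR = ΔT/Q = |23.4 − -4.02|/441 = 0.06218 K/W
Known resistances:
  R_plywood = L/(kA) = 0.0386/(0.114·13.9) = 0.02436 K/W
  R_beech = L/(kA) = 0.0428/(0.148·13.9) = 0.02080 K/W
  R_conv,out = 1/(hA) = 1/(25.7·13.9) = 0.002799 K/W
R_plywood = ΣR − ΣR_known = 0.06218 − 0.04796 = 0.01422 K/W
L/(kA) = 0.01422 ⇒ k = 0.0249/(0.01422·13.9) = 0.126 W/m·K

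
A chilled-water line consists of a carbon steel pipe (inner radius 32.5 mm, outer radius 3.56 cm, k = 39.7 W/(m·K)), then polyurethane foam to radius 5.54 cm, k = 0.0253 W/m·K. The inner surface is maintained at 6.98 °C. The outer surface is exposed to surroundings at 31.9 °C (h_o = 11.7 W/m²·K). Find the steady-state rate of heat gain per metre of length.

Series thermal resistances, inner to outer:
  R'_carbon steel = ln(0.0356/0.0325)/(2πk) = 0.09111/(2π·39.7) = 3.652×10^-4 m·K/W
  R'_polyurethane foam = ln(0.0554/0.0356)/(2πk) = 0.4422/(2π·0.0253) = 2.782 m·K/W
  R'_conv,out = 1/(2πr h) = 1/(2π·0.0554·11.7) = 0.2455 m·K/W
ΣR = 3.652×10^-4 + 2.782 + 0.2455 = 3.028 m·K/W
Q' = ΔT/ΣR = (6.98 °C − 31.9 °C)/3.028 = -8.23 W/m
(Negative Q' ⇒ heat flows inward; heat gain = 8.23 W/m.)

Q' = 8.23 W/m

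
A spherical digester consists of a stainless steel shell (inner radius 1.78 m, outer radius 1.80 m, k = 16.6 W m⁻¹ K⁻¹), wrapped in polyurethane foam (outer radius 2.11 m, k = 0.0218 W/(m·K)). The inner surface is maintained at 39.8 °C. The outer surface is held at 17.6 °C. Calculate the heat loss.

Q = 74.5 W

Series thermal resistances, inner to outer:
  R_stainless steel = (1/1.78 − 1/1.80)/(4πk) = 0.006242/(4π·16.6) = 2.992×10^-5 K/W
  R_polyurethane foam = (1/1.80 − 1/2.11)/(4πk) = 0.08162/(4π·0.0218) = 0.2979 K/W
ΣR = 2.992×10^-5 + 0.2979 = 0.2979 K/W
Q = ΔT/ΣR = (39.8 °C − 17.6 °C)/0.2979 = 74.5 W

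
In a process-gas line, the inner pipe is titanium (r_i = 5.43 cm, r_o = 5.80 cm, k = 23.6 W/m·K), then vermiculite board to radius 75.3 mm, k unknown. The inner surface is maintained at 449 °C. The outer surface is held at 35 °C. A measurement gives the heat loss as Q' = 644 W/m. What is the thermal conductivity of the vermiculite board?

ΣR = ΔT/Q' = |449 − 35|/644 = 0.6429 m·K/W
Known resistances:
  R'_titanium = ln(0.0580/0.0543)/(2πk) = 0.06592/(2π·23.6) = 4.445×10^-4 m·K/W
R_vermiculite board = ΣR − ΣR_known = 0.6429 − 4.445×10^-4 = 0.6425 m·K/W
ln(r₂/r₁)/(2πk) = 0.6425 ⇒ k = 0.2610/(2π·0.6425) = 0.0647 W/m·K

k = 0.0647 W/m·K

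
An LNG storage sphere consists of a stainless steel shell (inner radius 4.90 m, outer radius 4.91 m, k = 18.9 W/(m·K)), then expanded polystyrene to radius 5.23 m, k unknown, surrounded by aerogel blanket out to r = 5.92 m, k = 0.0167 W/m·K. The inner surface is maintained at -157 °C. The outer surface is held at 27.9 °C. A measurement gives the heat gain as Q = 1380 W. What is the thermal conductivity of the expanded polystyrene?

ΣR = ΔT/Q = |-157 − 27.9|/1380 = 0.1340 K/W
Known resistances:
  R_stainless steel = (1/4.90 − 1/4.91)/(4πk) = 4.156×10^-4/(4π·18.9) = 1.750×10^-6 K/W
  R_aerogel blanket = (1/5.23 − 1/5.92)/(4πk) = 0.02229/(4π·0.0167) = 0.1062 K/W
R_expanded polystyrene = ΣR − ΣR_known = 0.1340 − 0.1062 = 0.02780 K/W
(1/r₁−1/r₂)/(4πk) = 0.02780 ⇒ k = 0.01246/(4π·0.02780) = 0.0357 W/m·K

k = 0.0357 W/m·K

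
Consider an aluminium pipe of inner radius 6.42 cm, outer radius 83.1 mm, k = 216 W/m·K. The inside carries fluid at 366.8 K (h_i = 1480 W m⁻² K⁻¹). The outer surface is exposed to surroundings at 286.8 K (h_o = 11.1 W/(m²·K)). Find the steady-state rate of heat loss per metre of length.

Q' = 459 W/m

Resistance network (inner→outer):
  R'_conv,in = 1/(2πr h) = 1/(2π·0.0642·1480) = 0.001675 m·K/W
  R'_aluminium = ln(0.0831/0.0642)/(2πk) = 0.2580/(2π·216) = 1.901×10^-4 m·K/W
  R'_conv,out = 1/(2πr h) = 1/(2π·0.0831·11.1) = 0.1725 m·K/W
ΣR = 0.001675 + 1.901×10^-4 + 0.1725 = 0.1744 m·K/W
Q' = ΔT/ΣR = (366.8 K − 286.8 K)/0.1744 = 459 W/m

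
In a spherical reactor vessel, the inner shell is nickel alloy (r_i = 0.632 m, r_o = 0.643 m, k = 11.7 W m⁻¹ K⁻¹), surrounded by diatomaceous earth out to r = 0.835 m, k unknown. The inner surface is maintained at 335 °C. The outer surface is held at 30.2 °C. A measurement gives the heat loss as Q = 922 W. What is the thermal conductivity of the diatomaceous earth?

k = 0.0861 W/m·K

ΣR = ΔT/Q = |335 − 30.2|/922 = 0.3306 K/W
Known resistances:
  R_nickel alloy = (1/0.632 − 1/0.643)/(4πk) = 0.02707/(4π·11.7) = 1.841×10^-4 K/W
R_diatomaceous earth = ΣR − ΣR_known = 0.3306 − 1.841×10^-4 = 0.3304 K/W
(1/r₁−1/r₂)/(4πk) = 0.3304 ⇒ k = 0.3576/(4π·0.3304) = 0.0861 W/m·K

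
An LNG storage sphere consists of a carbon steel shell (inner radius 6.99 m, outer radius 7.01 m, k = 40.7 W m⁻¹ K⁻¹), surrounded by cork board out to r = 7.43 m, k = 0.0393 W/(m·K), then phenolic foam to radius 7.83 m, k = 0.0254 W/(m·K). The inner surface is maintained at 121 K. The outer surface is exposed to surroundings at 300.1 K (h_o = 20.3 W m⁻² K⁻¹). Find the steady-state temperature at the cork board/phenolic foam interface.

Treat each layer as a resistance in series:
  R_carbon steel = (1/6.99 − 1/7.01)/(4πk) = 4.082×10^-4/(4π·40.7) = 7.981×10^-7 K/W
  R_cork board = (1/7.01 − 1/7.43)/(4πk) = 0.008064/(4π·0.0393) = 0.01633 K/W
  R_phenolic foam = (1/7.43 − 1/7.83)/(4πk) = 0.006876/(4π·0.0254) = 0.02154 K/W
  R_conv,out = 1/(4πr²h) = 1/(4π·7.83²·20.3) = 6.394×10^-5 K/W
ΣR = 7.981×10^-7 + 0.01633 + 0.02154 + 6.394×10^-5 = 0.03793 K/W
Q = ΔT/ΣR = (121 K − 300.1 K)/0.03793 = -4722 W
From the inner boundary to the cork board/phenolic foam interface, ΣR_partial = 0.01633 K/W.
T_interface = T_in − Q·ΣR_partial = 121 K − (-4722)(0.01633) = 198.1 K

T = 198.1 K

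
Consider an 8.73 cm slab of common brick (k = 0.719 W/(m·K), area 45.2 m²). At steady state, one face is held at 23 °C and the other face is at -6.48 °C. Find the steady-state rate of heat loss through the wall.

Q = kA·ΔT/L = 0.719 × 45.2 × |23 °C − -6.48 °C| / 0.0873 = 11000 W

Q = 11.0 kW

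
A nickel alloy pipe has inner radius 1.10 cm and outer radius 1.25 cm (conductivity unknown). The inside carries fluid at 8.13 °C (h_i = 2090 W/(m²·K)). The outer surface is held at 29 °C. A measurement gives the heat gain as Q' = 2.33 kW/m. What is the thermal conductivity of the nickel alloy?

ΣR = ΔT/Q' = |8.13 − 29|/2330 = 0.008957 m·K/W
Known resistances:
  R'_conv,in = 1/(2πr h) = 1/(2π·0.0110·2090) = 0.006923 m·K/W
R_nickel alloy = ΣR − ΣR_known = 0.008957 − 0.006923 = 0.002034 m·K/W
ln(r₂/r₁)/(2πk) = 0.002034 ⇒ k = 0.1278/(2π·0.002034) = 10.0 W/m·K

k = 10.0 W/m·K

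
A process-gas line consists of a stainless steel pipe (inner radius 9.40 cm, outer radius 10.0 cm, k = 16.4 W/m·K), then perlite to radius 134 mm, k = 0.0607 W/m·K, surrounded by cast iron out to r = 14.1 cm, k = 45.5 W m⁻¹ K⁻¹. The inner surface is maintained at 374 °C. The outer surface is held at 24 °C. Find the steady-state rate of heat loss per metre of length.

Q' = 456 W/m

Treat each layer as a resistance in series:
  R'_stainless steel = ln(0.100/0.0940)/(2πk) = 0.06188/(2π·16.4) = 6.005×10^-4 m·K/W
  R'_perlite = ln(0.134/0.100)/(2πk) = 0.2927/(2π·0.0607) = 0.7674 m·K/W
  R'_cast iron = ln(0.141/0.134)/(2πk) = 0.05092/(2π·45.5) = 1.781×10^-4 m·K/W
ΣR = 6.005×10^-4 + 0.7674 + 1.781×10^-4 = 0.7682 m·K/W
Q' = ΔT/ΣR = (374 °C − 24 °C)/0.7682 = 456 W/m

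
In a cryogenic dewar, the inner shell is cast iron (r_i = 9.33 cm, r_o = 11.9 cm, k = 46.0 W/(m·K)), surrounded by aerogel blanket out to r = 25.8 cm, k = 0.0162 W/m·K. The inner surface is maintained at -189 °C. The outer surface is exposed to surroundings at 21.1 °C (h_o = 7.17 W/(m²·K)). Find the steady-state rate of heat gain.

Resistance network (inner→outer):
  R_cast iron = (1/0.0933 − 1/0.119)/(4πk) = 2.315/(4π·46.0) = 0.004004 K/W
  R_aerogel blanket = (1/0.119 − 1/0.258)/(4πk) = 4.527/(4π·0.0162) = 22.24 K/W
  R_conv,out = 1/(4πr²h) = 1/(4π·0.258²·7.17) = 0.1667 K/W
ΣR = 0.004004 + 22.24 + 0.1667 = 22.41 K/W
Q = ΔT/ΣR = (-189 °C − 21.1 °C)/22.41 = -9.38 W
(Negative Q ⇒ heat flows inward; heat gain = 9.38 W.)

Q = 9.38 W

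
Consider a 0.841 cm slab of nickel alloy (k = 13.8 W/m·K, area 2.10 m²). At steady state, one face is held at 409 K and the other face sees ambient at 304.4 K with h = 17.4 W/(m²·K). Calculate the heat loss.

Q = 3.78 kW

Series thermal resistances, inner to outer:
  R_nickel alloy = L/(kA) = 0.00841/(13.8·2.10) = 2.902×10^-4 K/W
  R_conv,out = 1/(hA) = 1/(17.4·2.10) = 0.02737 K/W
ΣR = 2.902×10^-4 + 0.02737 = 0.02766 K/W
Q = ΔT/ΣR = (409 K − 304.4 K)/0.02766 = 3780 W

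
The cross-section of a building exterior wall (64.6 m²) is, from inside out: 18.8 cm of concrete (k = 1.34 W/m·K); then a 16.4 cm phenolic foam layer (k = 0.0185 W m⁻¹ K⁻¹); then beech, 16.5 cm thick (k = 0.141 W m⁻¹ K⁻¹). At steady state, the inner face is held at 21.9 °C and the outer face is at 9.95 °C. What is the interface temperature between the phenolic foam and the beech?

Series thermal resistances, inner to outer:
  R_concrete = L/(kA) = 0.188/(1.34·64.6) = 0.002172 K/W
  R_phenolic foam = L/(kA) = 0.164/(0.0185·64.6) = 0.1372 K/W
  R_beech = L/(kA) = 0.165/(0.141·64.6) = 0.01811 K/W
ΣR = 0.002172 + 0.1372 + 0.01811 = 0.1575 K/W
Q = ΔT/ΣR = (21.9 °C − 9.95 °C)/0.1575 = 75.87 W
From the inner boundary to the phenolic foam/beech interface, ΣR_partial = 0.1394 K/W.
T_interface = T_in − Q·ΣR_partial = 21.9 °C − (75.87)(0.1394) = 11.3 °C

T = 11.3 °C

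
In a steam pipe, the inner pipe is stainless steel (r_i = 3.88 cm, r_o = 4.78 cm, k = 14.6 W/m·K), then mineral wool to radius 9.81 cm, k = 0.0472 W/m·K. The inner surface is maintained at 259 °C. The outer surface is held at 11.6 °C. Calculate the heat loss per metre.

Q' = 102 W/m

Resistance network (inner→outer):
  R'_stainless steel = ln(0.0478/0.0388)/(2πk) = 0.2086/(2π·14.6) = 0.002274 m·K/W
  R'_mineral wool = ln(0.0981/0.0478)/(2πk) = 0.7190/(2π·0.0472) = 2.424 m·K/W
ΣR = 0.002274 + 2.424 = 2.426 m·K/W
Q' = ΔT/ΣR = (259 °C − 11.6 °C)/2.426 = 102 W/m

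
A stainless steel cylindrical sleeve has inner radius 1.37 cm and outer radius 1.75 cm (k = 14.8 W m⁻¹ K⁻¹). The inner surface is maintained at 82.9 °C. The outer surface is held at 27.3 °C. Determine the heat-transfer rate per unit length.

Q' = 2πk·ΔT/ln(r₂/r₁) = 2π × 14.8 × 55.6 / ln(0.0175/0.0137) = 21100 W/m

Q' = 21.1 kW/m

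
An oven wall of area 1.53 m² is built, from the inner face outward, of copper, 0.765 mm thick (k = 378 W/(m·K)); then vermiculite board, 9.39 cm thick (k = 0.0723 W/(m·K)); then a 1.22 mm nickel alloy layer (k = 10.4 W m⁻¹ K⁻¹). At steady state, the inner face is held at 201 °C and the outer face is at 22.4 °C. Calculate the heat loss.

Resistance network (inner→outer):
  R_copper = L/(kA) = 7.65×10^-4/(378·1.53) = 1.323×10^-6 K/W
  R_vermiculite board = L/(kA) = 0.0939/(0.0723·1.53) = 0.8489 K/W
  R_nickel alloy = L/(kA) = 0.00122/(10.4·1.53) = 7.667×10^-5 K/W
ΣR = 1.323×10^-6 + 0.8489 + 7.667×10^-5 = 0.8490 K/W
Q = ΔT/ΣR = (201 °C − 22.4 °C)/0.8490 = 210 W

Q = 210 W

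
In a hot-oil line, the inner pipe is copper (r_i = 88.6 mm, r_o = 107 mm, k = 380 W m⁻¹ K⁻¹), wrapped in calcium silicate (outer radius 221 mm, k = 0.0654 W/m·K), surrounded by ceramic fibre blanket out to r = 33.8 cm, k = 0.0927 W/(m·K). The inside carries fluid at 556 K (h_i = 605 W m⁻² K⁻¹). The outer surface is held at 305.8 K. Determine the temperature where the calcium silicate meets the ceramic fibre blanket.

Resistance network (inner→outer):
  R'_conv,in = 1/(2πr h) = 1/(2π·0.0886·605) = 0.002969 m·K/W
  R'_copper = ln(0.107/0.0886)/(2πk) = 0.1887/(2π·380) = 7.903×10^-5 m·K/W
  R'_calcium silicate = ln(0.221/0.107)/(2πk) = 0.7253/(2π·0.0654) = 1.765 m·K/W
  R'_ceramic fibre blanket = ln(0.338/0.221)/(2πk) = 0.4249/(2π·0.0927) = 0.7295 m·K/W
ΣR = 0.002969 + 7.903×10^-5 + 1.765 + 0.7295 = 2.498 m·K/W
Q' = ΔT/ΣR = (556 K − 305.8 K)/2.498 = 100.2 W/m
From the inner boundary to the calcium silicate/ceramic fibre blanket interface, ΣR_partial = 1.768 m·K/W.
T_interface = T_in − Q'·ΣR_partial = 556 K − (100.2)(1.768) = 379 K

T = 379 K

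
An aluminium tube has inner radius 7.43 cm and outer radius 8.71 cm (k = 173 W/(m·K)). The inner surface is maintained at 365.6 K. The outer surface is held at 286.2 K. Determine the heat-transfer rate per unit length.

Q' = 2πk·ΔT/ln(r₂/r₁) = 2π × 173 × 79.4 / ln(0.0871/0.0743) = 5.43×10^5 W/m

Q' = 543 kW/m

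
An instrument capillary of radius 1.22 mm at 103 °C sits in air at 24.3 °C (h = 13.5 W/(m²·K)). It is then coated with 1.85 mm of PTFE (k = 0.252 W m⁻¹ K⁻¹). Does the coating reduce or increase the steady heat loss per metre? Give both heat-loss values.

increases: 8.14 → 17.8 W/m

Critical radius for a cylinder: r_cr = k/h = 0.0187 m = 1.87 cm.
Outer radius after coating: r₂ = 0.00122 + 0.00185 = 0.00307 m.
Since r₁ < r_cr and r₂ ≤ r_cr, the coating moves toward the maximum at r_cr — heat loss rises.
Bare: R = 1/(2πr₁h) = 9.663 m·K/W; Q = 78.7/9.663 = 8.14 W/m.
Coated: R = R_cond + R_conv = 4.423 m·K/W; Q = 78.7/4.423 = 17.8 W/m.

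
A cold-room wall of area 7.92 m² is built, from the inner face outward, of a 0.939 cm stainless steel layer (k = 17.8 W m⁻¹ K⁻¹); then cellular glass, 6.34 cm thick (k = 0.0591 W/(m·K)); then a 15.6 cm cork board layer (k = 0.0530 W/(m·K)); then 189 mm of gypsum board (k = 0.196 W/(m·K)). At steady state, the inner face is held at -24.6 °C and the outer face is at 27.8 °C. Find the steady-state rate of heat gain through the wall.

Q = 83.3 W

Series thermal resistances, inner to outer:
  R_stainless steel = L/(kA) = 0.00939/(17.8·7.92) = 6.661×10^-5 K/W
  R_cellular glass = L/(kA) = 0.0634/(0.0591·7.92) = 0.1354 K/W
  R_cork board = L/(kA) = 0.156/(0.0530·7.92) = 0.3716 K/W
  R_gypsum board = L/(kA) = 0.189/(0.196·7.92) = 0.1218 K/W
ΣR = 6.661×10^-5 + 0.1354 + 0.3716 + 0.1218 = 0.6289 K/W
Q = ΔT/ΣR = (-24.6 °C − 27.8 °C)/0.6289 = -83.3 W
(Negative Q ⇒ heat flows inward; heat gain = 83.3 W.)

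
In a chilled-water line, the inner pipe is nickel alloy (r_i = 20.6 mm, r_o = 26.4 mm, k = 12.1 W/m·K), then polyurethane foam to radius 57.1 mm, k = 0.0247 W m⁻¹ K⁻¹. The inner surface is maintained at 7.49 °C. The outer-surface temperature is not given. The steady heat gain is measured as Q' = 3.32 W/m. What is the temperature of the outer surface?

Sum the resistances:
  R'_nickel alloy = ln(0.0264/0.0206)/(2πk) = 0.2481/(2π·12.1) = 0.003263 m·K/W
  R'_polyurethane foam = ln(0.0571/0.0264)/(2πk) = 0.7714/(2π·0.0247) = 4.971 m·K/W
ΣR = 4.974 m·K/W
ΔT = Q'·ΣR = 3.32 × 4.974 = 16.51 K
Heat flows inward, so T_out = T_in + ΔT = 7.49 + 16.51 = 24.0 °C

T_out = 24.0 °C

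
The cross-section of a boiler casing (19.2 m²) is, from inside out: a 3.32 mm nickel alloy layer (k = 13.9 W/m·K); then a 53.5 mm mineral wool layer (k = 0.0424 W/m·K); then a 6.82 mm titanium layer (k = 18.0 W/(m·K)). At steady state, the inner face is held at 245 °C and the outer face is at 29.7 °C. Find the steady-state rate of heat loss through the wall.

Q = 3270 W

Resistance network (inner→outer):
  R_nickel alloy = L/(kA) = 0.00332/(13.9·19.2) = 1.244×10^-5 K/W
  R_mineral wool = L/(kA) = 0.0535/(0.0424·19.2) = 0.06572 K/W
  R_titanium = L/(kA) = 0.00682/(18.0·19.2) = 1.973×10^-5 K/W
ΣR = 1.244×10^-5 + 0.06572 + 1.973×10^-5 = 0.06575 K/W
Q = ΔT/ΣR = (245 °C − 29.7 °C)/0.06575 = 3270 W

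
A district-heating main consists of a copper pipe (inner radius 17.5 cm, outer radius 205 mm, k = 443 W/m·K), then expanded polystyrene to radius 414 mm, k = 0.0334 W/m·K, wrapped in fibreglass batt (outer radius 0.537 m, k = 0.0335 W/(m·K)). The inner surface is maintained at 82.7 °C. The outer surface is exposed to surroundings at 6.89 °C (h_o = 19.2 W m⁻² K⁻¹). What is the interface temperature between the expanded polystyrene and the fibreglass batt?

T = 27.5 °C

Resistance network (inner→outer):
  R'_copper = ln(0.205/0.175)/(2πk) = 0.1582/(2π·443) = 5.684×10^-5 m·K/W
  R'_expanded polystyrene = ln(0.414/0.205)/(2πk) = 0.7029/(2π·0.0334) = 3.349 m·K/W
  R'_fibreglass batt = ln(0.537/0.414)/(2πk) = 0.2601/(2π·0.0335) = 1.236 m·K/W
  R'_conv,out = 1/(2πr h) = 1/(2π·0.537·19.2) = 0.01544 m·K/W
ΣR = 5.684×10^-5 + 3.349 + 1.236 + 0.01544 = 4.600 m·K/W
Q' = ΔT/ΣR = (82.7 °C − 6.89 °C)/4.600 = 16.48 W/m
From the inner boundary to the expanded polystyrene/fibreglass batt interface, ΣR_partial = 3.349 m·K/W.
T_interface = T_in − Q'·ΣR_partial = 82.7 °C − (16.48)(3.349) = 27.5 °C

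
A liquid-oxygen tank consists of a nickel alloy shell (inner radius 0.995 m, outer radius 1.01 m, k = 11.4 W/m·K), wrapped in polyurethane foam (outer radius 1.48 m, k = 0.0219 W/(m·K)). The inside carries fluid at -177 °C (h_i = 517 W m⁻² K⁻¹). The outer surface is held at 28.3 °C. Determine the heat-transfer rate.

Q = 180 W

Resistance network (inner→outer):
  R_conv,in = 1/(4πr²h) = 1/(4π·0.995²·517) = 1.555×10^-4 K/W
  R_nickel alloy = (1/0.995 − 1/1.01)/(4πk) = 0.01493/(4π·11.4) = 1.042×10^-4 K/W
  R_polyurethane foam = (1/1.01 − 1/1.48)/(4πk) = 0.3144/(4π·0.0219) = 1.143 K/W
ΣR = 1.555×10^-4 + 1.042×10^-4 + 1.143 = 1.143 K/W
Q = ΔT/ΣR = (-177 °C − 28.3 °C)/1.143 = -180 W
(Negative Q ⇒ heat flows inward; heat gain = 180 W.)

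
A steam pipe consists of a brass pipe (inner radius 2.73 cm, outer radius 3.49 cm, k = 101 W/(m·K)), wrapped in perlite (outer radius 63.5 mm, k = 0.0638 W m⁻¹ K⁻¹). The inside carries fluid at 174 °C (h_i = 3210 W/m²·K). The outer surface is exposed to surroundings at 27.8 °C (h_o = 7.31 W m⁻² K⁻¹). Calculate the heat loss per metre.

Q' = 79.5 W/m

Series thermal resistances, inner to outer:
  R'_conv,in = 1/(2πr h) = 1/(2π·0.0273·3210) = 0.001816 m·K/W
  R'_brass = ln(0.0349/0.0273)/(2πk) = 0.2456/(2π·101) = 3.870×10^-4 m·K/W
  R'_perlite = ln(0.0635/0.0349)/(2πk) = 0.5986/(2π·0.0638) = 1.493 m·K/W
  R'_conv,out = 1/(2πr h) = 1/(2π·0.0635·7.31) = 0.3429 m·K/W
ΣR = 0.001816 + 3.870×10^-4 + 1.493 + 0.3429 = 1.838 m·K/W
Q' = ΔT/ΣR = (174 °C − 27.8 °C)/1.838 = 79.5 W/m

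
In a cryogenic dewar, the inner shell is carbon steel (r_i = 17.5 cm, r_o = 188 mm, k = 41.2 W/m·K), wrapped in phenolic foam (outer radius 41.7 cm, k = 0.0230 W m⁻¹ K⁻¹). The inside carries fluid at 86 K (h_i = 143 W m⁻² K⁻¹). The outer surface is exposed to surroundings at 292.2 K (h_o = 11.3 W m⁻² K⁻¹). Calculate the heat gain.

Treat each layer as a resistance in series:
  R_conv,in = 1/(4πr²h) = 1/(4π·0.175²·143) = 0.01817 K/W
  R_carbon steel = (1/0.175 − 1/0.188)/(4πk) = 0.3951/(4π·41.2) = 7.632×10^-4 K/W
  R_phenolic foam = (1/0.188 − 1/0.417)/(4πk) = 2.921/(4π·0.0230) = 10.11 K/W
  R_conv,out = 1/(4πr²h) = 1/(4π·0.417²·11.3) = 0.04050 K/W
ΣR = 0.01817 + 7.632×10^-4 + 10.11 + 0.04050 = 10.17 K/W
Q = ΔT/ΣR = (86 K − 292.2 K)/10.17 = -20.3 W
(Negative Q ⇒ heat flows inward; heat gain = 20.3 W.)

Q = 20.3 W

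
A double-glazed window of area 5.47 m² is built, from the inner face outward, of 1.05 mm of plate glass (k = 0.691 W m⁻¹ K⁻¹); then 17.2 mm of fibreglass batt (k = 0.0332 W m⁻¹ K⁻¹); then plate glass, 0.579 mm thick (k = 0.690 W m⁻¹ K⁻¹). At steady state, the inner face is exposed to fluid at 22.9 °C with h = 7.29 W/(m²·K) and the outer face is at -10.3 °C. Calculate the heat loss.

Resistance network (inner→outer):
  R_conv,in = 1/(hA) = 1/(7.29·5.47) = 0.02508 K/W
  R_plate glass = L/(kA) = 0.00105/(0.691·5.47) = 2.778×10^-4 K/W
  R_fibreglass batt = L/(kA) = 0.0172/(0.0332·5.47) = 0.09471 K/W
  R_plate glass = L/(kA) = 5.79×10^-4/(0.690·5.47) = 1.534×10^-4 K/W
ΣR = 0.02508 + 2.778×10^-4 + 0.09471 + 1.534×10^-4 = 0.1202 K/W
Q = ΔT/ΣR = (22.9 °C − -10.3 °C)/0.1202 = 276 W

Q = 276 W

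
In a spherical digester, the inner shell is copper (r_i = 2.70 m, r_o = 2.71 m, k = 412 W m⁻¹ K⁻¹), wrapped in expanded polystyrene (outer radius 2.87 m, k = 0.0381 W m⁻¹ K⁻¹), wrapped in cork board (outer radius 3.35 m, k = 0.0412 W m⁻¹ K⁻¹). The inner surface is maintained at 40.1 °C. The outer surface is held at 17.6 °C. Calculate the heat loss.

Resistance network (inner→outer):
  R_copper = (1/2.70 − 1/2.71)/(4πk) = 0.001367/(4π·412) = 2.640×10^-7 K/W
  R_expanded polystyrene = (1/2.71 − 1/2.87)/(4πk) = 0.02057/(4π·0.0381) = 0.04297 K/W
  R_cork board = (1/2.87 − 1/3.35)/(4πk) = 0.04992/(4π·0.0412) = 0.09643 K/W
ΣR = 2.640×10^-7 + 0.04297 + 0.09643 = 0.1394 K/W
Q = ΔT/ΣR = (40.1 °C − 17.6 °C)/0.1394 = 161 W

Q = 161 W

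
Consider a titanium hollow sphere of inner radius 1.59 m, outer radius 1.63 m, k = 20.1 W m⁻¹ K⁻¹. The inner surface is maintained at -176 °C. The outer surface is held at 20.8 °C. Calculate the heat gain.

Q = 4πk·ΔT/(1/r₁ − 1/r₂) = 4π × 20.1 × 196.8 / (1/1.59 − 1/1.63) = 3.22×10^6 W

Q = 3220 kW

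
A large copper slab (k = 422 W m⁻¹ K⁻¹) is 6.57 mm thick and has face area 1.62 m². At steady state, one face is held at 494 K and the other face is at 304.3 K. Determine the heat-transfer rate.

Q = 1.97×10^7 W

Q = kA·ΔT/L = 422 × 1.62 × |494 K − 304.3 K| / 0.00657 = 1.97×10^7 W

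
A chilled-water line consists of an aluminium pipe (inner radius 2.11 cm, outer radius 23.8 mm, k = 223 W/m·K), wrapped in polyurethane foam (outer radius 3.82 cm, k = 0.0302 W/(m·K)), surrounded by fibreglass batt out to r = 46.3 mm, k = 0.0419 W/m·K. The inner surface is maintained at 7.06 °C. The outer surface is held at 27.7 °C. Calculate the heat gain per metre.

Series thermal resistances, inner to outer:
  R'_aluminium = ln(0.0238/0.0211)/(2πk) = 0.1204/(2π·223) = 8.594×10^-5 m·K/W
  R'_polyurethane foam = ln(0.0382/0.0238)/(2πk) = 0.4731/(2π·0.0302) = 2.494 m·K/W
  R'_fibreglass batt = ln(0.0463/0.0382)/(2πk) = 0.1923/(2π·0.0419) = 0.7305 m·K/W
ΣR = 8.594×10^-5 + 2.494 + 0.7305 = 3.225 m·K/W
Q' = ΔT/ΣR = (7.06 °C − 27.7 °C)/3.225 = -6.40 W/m
(Negative Q' ⇒ heat flows inward; heat gain = 6.40 W/m.)

Q' = 6.40 W/m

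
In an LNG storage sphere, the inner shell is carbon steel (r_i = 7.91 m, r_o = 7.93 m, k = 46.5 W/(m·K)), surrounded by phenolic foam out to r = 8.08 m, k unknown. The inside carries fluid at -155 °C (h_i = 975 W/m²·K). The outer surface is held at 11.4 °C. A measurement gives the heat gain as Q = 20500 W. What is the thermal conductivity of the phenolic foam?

ΣR = ΔT/Q = |-155 − 11.4|/20500 = 0.008117 K/W
Known resistances:
  R_conv,in = 1/(4πr²h) = 1/(4π·7.91²·975) = 1.304×10^-6 K/W
  R_carbon steel = (1/7.91 − 1/7.93)/(4πk) = 3.188×10^-4/(4π·46.5) = 5.457×10^-7 K/W
R_phenolic foam = ΣR − ΣR_known = 0.008117 − 1.850×10^-6 = 0.008115 K/W
(1/r₁−1/r₂)/(4πk) = 0.008115 ⇒ k = 0.002341/(4π·0.008115) = 0.0230 W/m·K

k = 0.0230 W/m·K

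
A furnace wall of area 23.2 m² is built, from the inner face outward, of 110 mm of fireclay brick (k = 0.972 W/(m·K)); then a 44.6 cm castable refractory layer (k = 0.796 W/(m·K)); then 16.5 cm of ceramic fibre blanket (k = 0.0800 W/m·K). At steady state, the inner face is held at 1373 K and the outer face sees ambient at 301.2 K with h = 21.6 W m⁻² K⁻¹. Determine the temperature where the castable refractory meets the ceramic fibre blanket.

Treat each layer as a resistance in series:
  R_fireclay brick = L/(kA) = 0.110/(0.972·23.2) = 0.004878 K/W
  R_castable refractory = L/(kA) = 0.446/(0.796·23.2) = 0.02415 K/W
  R_ceramic fibre blanket = L/(kA) = 0.165/(0.0800·23.2) = 0.08890 K/W
  R_conv,out = 1/(hA) = 1/(21.6·23.2) = 0.001996 K/W
ΣR = 0.004878 + 0.02415 + 0.08890 + 0.001996 = 0.1199 K/W
Q = ΔT/ΣR = (1373 K − 301.2 K)/0.1199 = 8939 W
From the inner boundary to the castable refractory/ceramic fibre blanket interface, ΣR_partial = 0.02903 K/W.
T_interface = T_in − Q·ΣR_partial = 1373 K − (8939)(0.02903) = 1114 K

T = 1114 K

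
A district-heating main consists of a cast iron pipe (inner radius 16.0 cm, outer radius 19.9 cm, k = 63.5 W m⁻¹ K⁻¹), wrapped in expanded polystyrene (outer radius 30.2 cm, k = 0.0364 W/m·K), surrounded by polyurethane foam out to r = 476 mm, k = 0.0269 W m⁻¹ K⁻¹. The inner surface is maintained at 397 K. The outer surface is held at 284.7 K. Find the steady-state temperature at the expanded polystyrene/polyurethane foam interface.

Resistance network (inner→outer):
  R'_cast iron = ln(0.199/0.160)/(2πk) = 0.2181/(2π·63.5) = 5.467×10^-4 m·K/W
  R'_expanded polystyrene = ln(0.302/0.199)/(2πk) = 0.4171/(2π·0.0364) = 1.824 m·K/W
  R'_polyurethane foam = ln(0.476/0.302)/(2πk) = 0.4550/(2π·0.0269) = 2.692 m·K/W
ΣR = 5.467×10^-4 + 1.824 + 2.692 = 4.517 m·K/W
Q' = ΔT/ΣR = (397 K − 284.7 K)/4.517 = 24.86 W/m
From the inner boundary to the expanded polystyrene/polyurethane foam interface, ΣR_partial = 1.825 m·K/W.
T_interface = T_in − Q'·ΣR_partial = 397 K − (24.86)(1.825) = 351.6 K

T = 351.6 K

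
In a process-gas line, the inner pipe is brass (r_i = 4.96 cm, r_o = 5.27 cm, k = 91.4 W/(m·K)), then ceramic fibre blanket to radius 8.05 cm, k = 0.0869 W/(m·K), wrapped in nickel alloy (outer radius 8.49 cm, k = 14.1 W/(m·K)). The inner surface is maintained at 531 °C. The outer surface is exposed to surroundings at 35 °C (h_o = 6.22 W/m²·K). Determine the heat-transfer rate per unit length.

Resistance network (inner→outer):
  R'_brass = ln(0.0527/0.0496)/(2πk) = 0.06062/(2π·91.4) = 1.056×10^-4 m·K/W
  R'_ceramic fibre blanket = ln(0.0805/0.0527)/(2πk) = 0.4236/(2π·0.0869) = 0.7759 m·K/W
  R'_nickel alloy = ln(0.0849/0.0805)/(2πk) = 0.05322/(2π·14.1) = 6.007×10^-4 m·K/W
  R'_conv,out = 1/(2πr h) = 1/(2π·0.0849·6.22) = 0.3014 m·K/W
ΣR = 1.056×10^-4 + 0.7759 + 6.007×10^-4 + 0.3014 = 1.078 m·K/W
Q' = ΔT/ΣR = (531 °C − 35 °C)/1.078 = 460 W/m

Q' = 460 W/m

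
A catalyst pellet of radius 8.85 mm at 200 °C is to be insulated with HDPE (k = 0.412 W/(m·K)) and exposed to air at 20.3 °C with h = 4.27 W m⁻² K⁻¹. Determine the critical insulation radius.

For a sphere, r_cr = 2k_ins/h = 2·0.412/4.27 = 0.193 m = 19.3 cm

r_cr = 19.3 cm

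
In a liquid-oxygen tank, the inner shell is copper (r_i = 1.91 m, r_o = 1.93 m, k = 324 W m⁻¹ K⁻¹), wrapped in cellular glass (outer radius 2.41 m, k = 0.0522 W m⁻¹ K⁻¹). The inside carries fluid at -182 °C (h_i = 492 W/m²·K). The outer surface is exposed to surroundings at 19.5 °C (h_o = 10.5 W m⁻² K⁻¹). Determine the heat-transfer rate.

Treat each layer as a resistance in series:
  R_conv,in = 1/(4πr²h) = 1/(4π·1.91²·492) = 4.434×10^-5 K/W
  R_copper = (1/1.91 − 1/1.93)/(4πk) = 0.005425/(4π·324) = 1.333×10^-6 K/W
  R_cellular glass = (1/1.93 − 1/2.41)/(4πk) = 0.1032/(4π·0.0522) = 0.1573 K/W
  R_conv,out = 1/(4πr²h) = 1/(4π·2.41²·10.5) = 0.001305 K/W
ΣR = 4.434×10^-5 + 1.333×10^-6 + 0.1573 + 0.001305 = 0.1587 K/W
Q = ΔT/ΣR = (-182 °C − 19.5 °C)/0.1587 = -1270 W
(Negative Q ⇒ heat flows inward; heat gain = 1270 W.)

Q = 1270 W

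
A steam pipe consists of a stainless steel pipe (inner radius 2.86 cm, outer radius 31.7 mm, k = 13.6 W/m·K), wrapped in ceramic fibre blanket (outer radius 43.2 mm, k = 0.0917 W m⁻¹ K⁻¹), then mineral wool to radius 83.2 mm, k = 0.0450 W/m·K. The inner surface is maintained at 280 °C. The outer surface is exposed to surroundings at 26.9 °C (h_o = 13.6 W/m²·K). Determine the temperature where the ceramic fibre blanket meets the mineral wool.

Treat each layer as a resistance in series:
  R'_stainless steel = ln(0.0317/0.0286)/(2πk) = 0.1029/(2π·13.6) = 0.001204 m·K/W
  R'_ceramic fibre blanket = ln(0.0432/0.0317)/(2πk) = 0.3095/(2π·0.0917) = 0.5372 m·K/W
  R'_mineral wool = ln(0.0832/0.0432)/(2πk) = 0.6554/(2π·0.0450) = 2.318 m·K/W
  R'_conv,out = 1/(2πr h) = 1/(2π·0.0832·13.6) = 0.1407 m·K/W
ΣR = 0.001204 + 0.5372 + 2.318 + 0.1407 = 2.997 m·K/W
Q' = ΔT/ΣR = (280 °C − 26.9 °C)/2.997 = 84.45 W/m
From the inner boundary to the ceramic fibre blanket/mineral wool interface, ΣR_partial = 0.5384 m·K/W.
T_interface = T_in − Q'·ΣR_partial = 280 °C − (84.45)(0.5384) = 235 °C

T = 235 °C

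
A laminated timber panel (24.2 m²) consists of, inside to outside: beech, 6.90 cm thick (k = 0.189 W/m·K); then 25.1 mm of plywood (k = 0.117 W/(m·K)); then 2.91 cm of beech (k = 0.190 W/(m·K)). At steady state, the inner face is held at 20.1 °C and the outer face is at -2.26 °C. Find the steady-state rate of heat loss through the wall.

Resistance network (inner→outer):
  R_beech = L/(kA) = 0.0690/(0.189·24.2) = 0.01509 K/W
  R_plywood = L/(kA) = 0.0251/(0.117·24.2) = 0.008865 K/W
  R_beech = L/(kA) = 0.0291/(0.190·24.2) = 0.006329 K/W
ΣR = 0.01509 + 0.008865 + 0.006329 = 0.03028 K/W
Q = ΔT/ΣR = (20.1 °C − -2.26 °C)/0.03028 = 738 W

Q = 738 W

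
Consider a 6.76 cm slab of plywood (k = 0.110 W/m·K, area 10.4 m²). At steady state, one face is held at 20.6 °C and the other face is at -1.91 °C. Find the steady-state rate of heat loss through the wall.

Q = 381 W

Q = kA·ΔT/L = 0.110 × 10.4 × |20.6 °C − -1.91 °C| / 0.0676 = 381 W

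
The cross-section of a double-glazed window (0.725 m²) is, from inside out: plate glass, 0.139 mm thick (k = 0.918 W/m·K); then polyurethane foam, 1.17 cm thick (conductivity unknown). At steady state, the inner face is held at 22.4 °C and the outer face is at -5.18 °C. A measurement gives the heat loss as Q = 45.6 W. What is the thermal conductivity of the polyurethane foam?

ΣR = ΔT/Q = |22.4 − -5.18|/45.6 = 0.6048 K/W
Known resistances:
  R_plate glass = L/(kA) = 1.39×10^-4/(0.918·0.725) = 2.088×10^-4 K/W
R_polyurethane foam = ΣR − ΣR_known = 0.6048 − 2.088×10^-4 = 0.6046 K/W
L/(kA) = 0.6046 ⇒ k = 0.0117/(0.6046·0.725) = 0.0267 W/m·K

k = 0.0267 W/m·K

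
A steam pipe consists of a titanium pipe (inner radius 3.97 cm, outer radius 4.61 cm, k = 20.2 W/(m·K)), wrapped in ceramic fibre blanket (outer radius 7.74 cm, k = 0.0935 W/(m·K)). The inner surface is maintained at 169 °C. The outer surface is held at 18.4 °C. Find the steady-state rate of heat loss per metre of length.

Q' = 171 W/m

Treat each layer as a resistance in series:
  R'_titanium = ln(0.0461/0.0397)/(2πk) = 0.1495/(2π·20.2) = 0.001178 m·K/W
  R'_ceramic fibre blanket = ln(0.0774/0.0461)/(2πk) = 0.5182/(2π·0.0935) = 0.8820 m·K/W
ΣR = 0.001178 + 0.8820 = 0.8832 m·K/W
Q' = ΔT/ΣR = (169 °C − 18.4 °C)/0.8832 = 171 W/m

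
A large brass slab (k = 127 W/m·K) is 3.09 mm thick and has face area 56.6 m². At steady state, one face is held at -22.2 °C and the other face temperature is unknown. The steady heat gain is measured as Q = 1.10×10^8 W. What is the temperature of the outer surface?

Sum the resistances:
  R_brass = L/(kA) = 0.00309/(127·56.6) = 4.299×10^-7 K/W
ΣR = 4.299×10^-7 K/W
ΔT = Q·ΣR = 1.10×10^8 × 4.299×10^-7 = 47.29 K
Heat flows inward, so T_out = T_in + ΔT = -22.2 + 47.29 = 25.1 °C

T_out = 25.1 °C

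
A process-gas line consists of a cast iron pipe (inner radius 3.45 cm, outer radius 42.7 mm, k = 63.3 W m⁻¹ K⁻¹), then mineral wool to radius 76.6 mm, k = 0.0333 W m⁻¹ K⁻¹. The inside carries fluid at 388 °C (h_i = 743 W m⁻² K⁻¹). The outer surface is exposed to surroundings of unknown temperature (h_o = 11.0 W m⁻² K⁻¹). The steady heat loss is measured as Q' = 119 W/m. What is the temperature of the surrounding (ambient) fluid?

Sum the resistances:
  R'_conv,in = 1/(2πr h) = 1/(2π·0.0345·743) = 0.006209 m·K/W
  R'_cast iron = ln(0.0427/0.0345)/(2πk) = 0.2132/(2π·63.3) = 5.361×10^-4 m·K/W
  R'_mineral wool = ln(0.0766/0.0427)/(2πk) = 0.5844/(2π·0.0333) = 2.793 m·K/W
  R'_conv,out = 1/(2πr h) = 1/(2π·0.0766·11.0) = 0.1889 m·K/W
ΣR = 2.989 m·K/W
ΔT = Q'·ΣR = 119 × 2.989 = 355.7 K
Heat flows outward, so T_out = T_in − ΔT = 388 − 355.7 = 32.3 °C

T_out = 32.3 °C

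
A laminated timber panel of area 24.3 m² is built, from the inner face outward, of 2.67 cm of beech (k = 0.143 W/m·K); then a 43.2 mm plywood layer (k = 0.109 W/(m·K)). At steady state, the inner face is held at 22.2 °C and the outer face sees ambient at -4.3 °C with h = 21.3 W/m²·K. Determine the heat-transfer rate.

Series thermal resistances, inner to outer:
  R_beech = L/(kA) = 0.0267/(0.143·24.3) = 0.007684 K/W
  R_plywood = L/(kA) = 0.0432/(0.109·24.3) = 0.01631 K/W
  R_conv,out = 1/(hA) = 1/(21.3·24.3) = 0.001932 K/W
ΣR = 0.007684 + 0.01631 + 0.001932 = 0.02593 K/W
Q = ΔT/ΣR = (22.2 °C − -4.3 °C)/0.02593 = 1020 W

Q = 1020 W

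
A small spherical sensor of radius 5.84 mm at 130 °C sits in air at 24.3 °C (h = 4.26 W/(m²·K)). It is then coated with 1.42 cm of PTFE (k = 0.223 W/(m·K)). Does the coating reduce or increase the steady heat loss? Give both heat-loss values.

Critical radius for a sphere: r_cr = 2k/h = 0.105 m = 10.5 cm.
Outer radius after coating: r₂ = 0.00584 + 0.0142 = 0.02004 m.
Since r₁ < r_cr and r₂ ≤ r_cr, the coating moves toward the maximum at r_cr — heat loss rises.
Bare: R = 1/(4πr₁²h) = 547.7 K/W; Q = 105.7/547.7 = 0.193 W.
Coated: R = R_cond + R_conv = 89.81 K/W; Q = 105.7/89.81 = 1.18 W.

increases: 0.193 → 1.18 W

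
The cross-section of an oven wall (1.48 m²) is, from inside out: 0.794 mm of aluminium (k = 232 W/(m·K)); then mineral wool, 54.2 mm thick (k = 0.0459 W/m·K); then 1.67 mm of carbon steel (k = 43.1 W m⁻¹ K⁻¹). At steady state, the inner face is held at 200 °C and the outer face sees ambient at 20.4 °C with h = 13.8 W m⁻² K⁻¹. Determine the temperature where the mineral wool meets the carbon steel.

T = 30.8 °C

Treat each layer as a resistance in series:
  R_aluminium = L/(kA) = 7.94×10^-4/(232·1.48) = 2.312×10^-6 K/W
  R_mineral wool = L/(kA) = 0.0542/(0.0459·1.48) = 0.7979 K/W
  R_carbon steel = L/(kA) = 0.00167/(43.1·1.48) = 2.618×10^-5 K/W
  R_conv,out = 1/(hA) = 1/(13.8·1.48) = 0.04896 K/W
ΣR = 2.312×10^-6 + 0.7979 + 2.618×10^-5 + 0.04896 = 0.8469 K/W
Q = ΔT/ΣR = (200 °C − 20.4 °C)/0.8469 = 212.1 W
From the inner boundary to the mineral wool/carbon steel interface, ΣR_partial = 0.7979 K/W.
T_interface = T_in − Q·ΣR_partial = 200 °C − (212.1)(0.7979) = 30.8 °C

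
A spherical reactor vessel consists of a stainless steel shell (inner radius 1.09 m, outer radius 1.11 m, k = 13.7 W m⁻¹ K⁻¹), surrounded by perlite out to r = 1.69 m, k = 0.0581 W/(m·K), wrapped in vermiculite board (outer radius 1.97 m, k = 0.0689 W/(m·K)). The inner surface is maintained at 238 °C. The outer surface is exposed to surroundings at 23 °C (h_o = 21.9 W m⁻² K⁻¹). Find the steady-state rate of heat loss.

Q = 412 W

Series thermal resistances, inner to outer:
  R_stainless steel = (1/1.09 − 1/1.11)/(4πk) = 0.01653/(4π·13.7) = 9.602×10^-5 K/W
  R_perlite = (1/1.11 − 1/1.69)/(4πk) = 0.3092/(4π·0.0581) = 0.4235 K/W
  R_vermiculite board = (1/1.69 − 1/1.97)/(4πk) = 0.08410/(4π·0.0689) = 0.09714 K/W
  R_conv,out = 1/(4πr²h) = 1/(4π·1.97²·21.9) = 9.363×10^-4 K/W
ΣR = 9.602×10^-5 + 0.4235 + 0.09714 + 9.363×10^-4 = 0.5217 K/W
Q = ΔT/ΣR = (238 °C − 23 °C)/0.5217 = 412 W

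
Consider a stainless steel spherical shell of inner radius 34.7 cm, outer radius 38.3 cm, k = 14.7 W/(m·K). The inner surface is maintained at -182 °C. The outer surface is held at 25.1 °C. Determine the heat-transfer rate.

Q = 141 kW

Q = 4πk·ΔT/(1/r₁ − 1/r₂) = 4π × 14.7 × 207.1 / (1/0.347 − 1/0.383) = 1.41×10^5 W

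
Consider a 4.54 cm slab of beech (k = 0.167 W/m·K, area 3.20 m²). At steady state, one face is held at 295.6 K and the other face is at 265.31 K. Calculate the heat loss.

Q = 357 W

Q = kA·ΔT/L = 0.167 × 3.20 × |295.6 K − 265.31 K| / 0.0454 = 357 W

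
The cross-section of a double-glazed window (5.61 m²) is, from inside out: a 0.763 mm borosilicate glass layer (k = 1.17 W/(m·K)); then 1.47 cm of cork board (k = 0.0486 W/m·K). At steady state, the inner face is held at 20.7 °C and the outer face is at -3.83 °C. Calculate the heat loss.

Q = 454 W

Series thermal resistances, inner to outer:
  R_borosilicate glass = L/(kA) = 7.63×10^-4/(1.17·5.61) = 1.162×10^-4 K/W
  R_cork board = L/(kA) = 0.0147/(0.0486·5.61) = 0.05392 K/W
ΣR = 1.162×10^-4 + 0.05392 = 0.05404 K/W
Q = ΔT/ΣR = (20.7 °C − -3.83 °C)/0.05404 = 454 W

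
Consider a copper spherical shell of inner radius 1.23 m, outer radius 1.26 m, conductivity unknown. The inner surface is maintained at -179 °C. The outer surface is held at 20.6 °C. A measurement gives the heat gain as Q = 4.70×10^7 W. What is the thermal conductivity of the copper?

k = 363 W/m·K

ΣR = ΔT/Q = |-179 − 20.6|/4.70×10^7 = 4.247×10^-6 K/W
(1/r₁−1/r₂)/(4πk) = 4.247×10^-6 ⇒ k = 0.01936/(4π·4.247×10^-6) = 363 W/m·K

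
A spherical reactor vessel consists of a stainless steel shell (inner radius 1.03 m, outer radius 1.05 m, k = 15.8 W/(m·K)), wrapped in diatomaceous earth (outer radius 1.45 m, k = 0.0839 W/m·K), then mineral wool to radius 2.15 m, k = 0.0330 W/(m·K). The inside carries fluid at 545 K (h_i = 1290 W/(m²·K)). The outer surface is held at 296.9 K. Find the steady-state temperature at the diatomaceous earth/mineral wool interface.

Treat each layer as a resistance in series:
  R_conv,in = 1/(4πr²h) = 1/(4π·1.03²·1290) = 5.815×10^-5 K/W
  R_stainless steel = (1/1.03 − 1/1.05)/(4πk) = 0.01849/(4π·15.8) = 9.314×10^-5 K/W
  R_diatomaceous earth = (1/1.05 − 1/1.45)/(4πk) = 0.2627/(4π·0.0839) = 0.2492 K/W
  R_mineral wool = (1/1.45 − 1/2.15)/(4πk) = 0.2245/(4π·0.0330) = 0.5415 K/W
ΣR = 5.815×10^-5 + 9.314×10^-5 + 0.2492 + 0.5415 = 0.7909 K/W
Q = ΔT/ΣR = (545 K − 296.9 K)/0.7909 = 313.7 W
From the inner boundary to the diatomaceous earth/mineral wool interface, ΣR_partial = 0.2494 K/W.
T_interface = T_in − Q·ΣR_partial = 545 K − (313.7)(0.2494) = 467 K

T = 467 K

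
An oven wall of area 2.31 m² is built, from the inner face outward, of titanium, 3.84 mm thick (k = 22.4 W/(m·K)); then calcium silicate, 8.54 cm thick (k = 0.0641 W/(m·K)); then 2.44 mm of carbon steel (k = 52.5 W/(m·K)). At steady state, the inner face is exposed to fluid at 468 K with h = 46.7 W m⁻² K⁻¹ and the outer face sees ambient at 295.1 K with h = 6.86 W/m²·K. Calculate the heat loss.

Resistance network (inner→outer):
  R_conv,in = 1/(hA) = 1/(46.7·2.31) = 0.009270 K/W
  R_titanium = L/(kA) = 0.00384/(22.4·2.31) = 7.421×10^-5 K/W
  R_calcium silicate = L/(kA) = 0.0854/(0.0641·2.31) = 0.5768 K/W
  R_carbon steel = L/(kA) = 0.00244/(52.5·2.31) = 2.012×10^-5 K/W
  R_conv,out = 1/(hA) = 1/(6.86·2.31) = 0.06311 K/W
ΣR = 0.009270 + 7.421×10^-5 + 0.5768 + 2.012×10^-5 + 0.06311 = 0.6493 K/W
Q = ΔT/ΣR = (468 K − 295.1 K)/0.6493 = 266 W

Q = 266 W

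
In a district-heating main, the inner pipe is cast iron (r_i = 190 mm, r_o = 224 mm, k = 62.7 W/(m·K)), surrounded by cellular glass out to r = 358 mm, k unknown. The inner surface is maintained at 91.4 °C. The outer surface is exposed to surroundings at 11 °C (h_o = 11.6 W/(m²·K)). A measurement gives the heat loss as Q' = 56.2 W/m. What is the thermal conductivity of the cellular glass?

k = 0.0536 W/m·K

ΣR = ΔT/Q' = |91.4 − 11|/56.2 = 1.431 m·K/W
Known resistances:
  R'_cast iron = ln(0.224/0.190)/(2πk) = 0.1646/(2π·62.7) = 4.179×10^-4 m·K/W
  R'_conv,out = 1/(2πr h) = 1/(2π·0.358·11.6) = 0.03832 m·K/W
R_cellular glass = ΣR − ΣR_known = 1.431 − 0.03874 = 1.392 m·K/W
ln(r₂/r₁)/(2πk) = 1.392 ⇒ k = 0.4689/(2π·1.392) = 0.0536 W/m·K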